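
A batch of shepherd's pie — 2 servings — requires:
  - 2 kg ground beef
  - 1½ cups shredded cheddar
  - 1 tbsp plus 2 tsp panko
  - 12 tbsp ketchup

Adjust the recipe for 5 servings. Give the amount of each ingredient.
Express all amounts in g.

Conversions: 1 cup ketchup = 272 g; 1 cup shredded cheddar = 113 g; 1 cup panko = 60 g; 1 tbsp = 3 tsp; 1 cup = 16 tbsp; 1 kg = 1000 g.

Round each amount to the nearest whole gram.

Scaling factor: 5/2 = 2.5.
ground beef: 2 kg × 5/2 × 1000 g/kg = 5000 g
shredded cheddar: 1.5 cup × 5/2 × 113 g/cup ≈ 424 g
panko: (1 tbsp + 2 tsp = 5/3 tbsp) × 5/2 ÷ 16 tbsp/cup × 60 g/cup ≈ 16 g
ketchup: 12 tbsp × 5/2 ÷ 16 tbsp/cup × 272 g/cup = 510 g

ground beef: 5000 g; shredded cheddar: 424 g; panko: 16 g; ketchup: 510 g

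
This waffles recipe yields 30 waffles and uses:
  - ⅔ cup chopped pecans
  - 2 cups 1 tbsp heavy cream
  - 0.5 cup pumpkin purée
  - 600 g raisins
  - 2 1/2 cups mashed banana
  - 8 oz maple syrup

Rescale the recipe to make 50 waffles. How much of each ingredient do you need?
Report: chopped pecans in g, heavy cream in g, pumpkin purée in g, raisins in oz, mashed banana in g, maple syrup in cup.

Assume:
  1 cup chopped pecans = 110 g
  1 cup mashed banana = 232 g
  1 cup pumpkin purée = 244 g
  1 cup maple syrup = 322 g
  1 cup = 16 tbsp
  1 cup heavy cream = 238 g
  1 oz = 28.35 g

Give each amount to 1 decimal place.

chopped pecans: 122.2 g; heavy cream: 818.1 g; pumpkin purée: 203.3 g; raisins: 35.3 oz; mashed banana: 966.7 g; maple syrup: 1.2 cup

Scaling factor: 50/30 = 5/3.
chopped pecans: 2/3 cup × 5/3 × 110 g/cup ≈ 122.2 g
heavy cream: (2 cup + 1 tbsp = 2.0625 cup) × 5/3 × 238 g/cup ≈ 818.1 g
pumpkin purée: 0.5 cup × 5/3 × 244 g/cup ≈ 203.3 g
raisins: 600 g × 5/3 ÷ 28.35 g/oz ≈ 35.3 oz
mashed banana: 2.5 cup × 5/3 × 232 g/cup ≈ 966.7 g
maple syrup: 8 oz × 5/3 × 28.35 g/oz ÷ 322 g/cup ≈ 1.2 cup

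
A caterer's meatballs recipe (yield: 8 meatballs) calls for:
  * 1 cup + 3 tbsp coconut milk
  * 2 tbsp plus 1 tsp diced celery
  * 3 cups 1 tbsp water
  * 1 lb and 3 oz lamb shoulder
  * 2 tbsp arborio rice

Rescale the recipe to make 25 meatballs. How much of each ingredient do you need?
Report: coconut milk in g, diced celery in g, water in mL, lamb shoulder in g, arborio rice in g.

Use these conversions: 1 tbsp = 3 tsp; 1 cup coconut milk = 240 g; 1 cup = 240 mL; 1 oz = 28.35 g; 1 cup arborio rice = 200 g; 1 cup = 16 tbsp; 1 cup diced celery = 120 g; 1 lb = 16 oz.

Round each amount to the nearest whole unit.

Scaling factor: 25/8 = 3.125.
coconut milk: (1 cup + 3 tbsp = 1.1875 cup) × 25/8 × 240 g/cup ≈ 891 g
diced celery: (2 tbsp + 1 tsp = 7/3 tbsp) × 25/8 ÷ 16 tbsp/cup × 120 g/cup ≈ 55 g
water: (3 cup + 1 tbsp = 3.0625 cup) × 25/8 × 240 mL/cup ≈ 2297 mL
lamb shoulder: (1 lb + 3 oz = 1.1875 lb) × 25/8 × 16 oz/lb × 28.35 g/oz ≈ 1683 g
arborio rice: 2 tbsp × 25/8 ÷ 16 tbsp/cup × 200 g/cup ≈ 78 g

coconut milk: 891 g; diced celery: 55 g; water: 2297 mL; lamb shoulder: 1683 g; arborio rice: 78 g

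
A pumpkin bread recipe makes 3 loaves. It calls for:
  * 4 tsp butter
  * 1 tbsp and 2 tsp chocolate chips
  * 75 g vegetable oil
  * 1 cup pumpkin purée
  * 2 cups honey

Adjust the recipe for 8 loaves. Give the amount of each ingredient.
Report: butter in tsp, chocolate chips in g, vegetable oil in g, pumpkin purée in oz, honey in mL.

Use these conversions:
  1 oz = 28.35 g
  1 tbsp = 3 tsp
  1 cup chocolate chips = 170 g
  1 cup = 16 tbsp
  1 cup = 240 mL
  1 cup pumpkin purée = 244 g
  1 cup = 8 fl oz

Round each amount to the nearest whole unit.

Scaling factor: 8/3.
butter: 4 tsp × 8/3 ≈ 11 tsp
chocolate chips: (1 tbsp + 2 tsp = 5/3 tbsp) × 8/3 ÷ 16 tbsp/cup × 170 g/cup ≈ 47 g
vegetable oil: 75 g × 8/3 = 200 g
pumpkin purée: 1 cup × 8/3 × 244 g/cup ÷ 28.35 g/oz ≈ 23 oz
honey: 2 cup × 8/3 × 240 mL/cup = 1280 mL

butter: 11 tsp; chocolate chips: 47 g; vegetable oil: 200 g; pumpkin purée: 23 oz; honey: 1280 mL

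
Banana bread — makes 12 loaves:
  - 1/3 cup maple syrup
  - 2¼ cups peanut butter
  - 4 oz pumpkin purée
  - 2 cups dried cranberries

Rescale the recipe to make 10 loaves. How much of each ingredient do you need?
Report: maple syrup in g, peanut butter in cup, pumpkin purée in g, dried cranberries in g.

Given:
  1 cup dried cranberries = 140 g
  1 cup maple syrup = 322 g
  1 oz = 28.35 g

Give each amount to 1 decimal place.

Scaling factor: 10/12 = 5/6.
maple syrup: 1/3 cup × 5/6 × 322 g/cup ≈ 89.4 g
peanut butter: 2.25 cup × 5/6 ≈ 1.9 cup
pumpkin purée: 4 oz × 5/6 × 28.35 g/oz = 94.5 g
dried cranberries: 2 cup × 5/6 × 140 g/cup ≈ 233.3 g

maple syrup: 89.4 g; peanut butter: 1.9 cup; pumpkin purée: 94.5 g; dried cranberries: 233.3 g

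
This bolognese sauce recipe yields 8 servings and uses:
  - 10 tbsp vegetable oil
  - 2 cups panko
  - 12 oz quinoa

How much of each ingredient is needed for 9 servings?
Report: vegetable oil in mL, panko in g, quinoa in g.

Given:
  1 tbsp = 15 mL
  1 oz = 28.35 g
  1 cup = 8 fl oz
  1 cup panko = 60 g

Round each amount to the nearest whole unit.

vegetable oil: 169 mL; panko: 135 g; quinoa: 383 g

Scaling factor: 9/8 = 1.125.
vegetable oil: 10 tbsp × 9/8 × 15 mL/tbsp ≈ 169 mL
panko: 2 cup × 9/8 × 60 g/cup = 135 g
quinoa: 12 oz × 9/8 × 28.35 g/oz ≈ 383 g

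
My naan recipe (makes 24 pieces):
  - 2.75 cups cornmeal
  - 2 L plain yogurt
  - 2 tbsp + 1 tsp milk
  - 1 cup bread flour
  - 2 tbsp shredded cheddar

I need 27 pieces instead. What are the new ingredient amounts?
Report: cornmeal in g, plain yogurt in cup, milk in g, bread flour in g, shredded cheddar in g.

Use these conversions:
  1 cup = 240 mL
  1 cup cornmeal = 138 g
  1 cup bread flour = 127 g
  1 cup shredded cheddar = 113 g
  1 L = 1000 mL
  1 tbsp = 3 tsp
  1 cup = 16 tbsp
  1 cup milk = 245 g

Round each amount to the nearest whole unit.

cornmeal: 427 g; plain yogurt: 9 cup; milk: 40 g; bread flour: 143 g; shredded cheddar: 16 g

Scaling factor: 27/24 = 9/8 = 1.125.
cornmeal: 2.75 cup × 9/8 × 138 g/cup ≈ 427 g
plain yogurt: 2 L × 9/8 × 1000 mL/L ÷ 240 mL/cup ≈ 9 cup
milk: (2 tbsp + 1 tsp = 7/3 tbsp) × 9/8 ÷ 16 tbsp/cup × 245 g/cup ≈ 40 g
bread flour: 1 cup × 9/8 × 127 g/cup ≈ 143 g
shredded cheddar: 2 tbsp × 9/8 ÷ 16 tbsp/cup × 113 g/cup ≈ 16 g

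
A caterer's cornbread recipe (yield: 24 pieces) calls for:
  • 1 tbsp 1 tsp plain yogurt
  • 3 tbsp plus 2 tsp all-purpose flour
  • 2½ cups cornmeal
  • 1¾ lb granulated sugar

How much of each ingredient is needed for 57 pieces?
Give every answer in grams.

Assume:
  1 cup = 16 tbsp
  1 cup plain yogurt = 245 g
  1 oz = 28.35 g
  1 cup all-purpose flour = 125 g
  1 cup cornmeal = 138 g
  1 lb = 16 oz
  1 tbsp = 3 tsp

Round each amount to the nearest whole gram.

plain yogurt: 48 g; all-purpose flour: 68 g; cornmeal: 819 g; granulated sugar: 1885 g

Scaling factor: 57/24 = 19/8 = 2.375.
plain yogurt: (1 tbsp + 1 tsp = 4/3 tbsp) × 19/8 ÷ 16 tbsp/cup × 245 g/cup ≈ 48 g
all-purpose flour: (3 tbsp + 2 tsp = 11/3 tbsp) × 19/8 ÷ 16 tbsp/cup × 125 g/cup ≈ 68 g
cornmeal: 2.5 cup × 19/8 × 138 g/cup ≈ 819 g
granulated sugar: 1.75 lb × 19/8 × 16 oz/lb × 28.35 g/oz ≈ 1885 g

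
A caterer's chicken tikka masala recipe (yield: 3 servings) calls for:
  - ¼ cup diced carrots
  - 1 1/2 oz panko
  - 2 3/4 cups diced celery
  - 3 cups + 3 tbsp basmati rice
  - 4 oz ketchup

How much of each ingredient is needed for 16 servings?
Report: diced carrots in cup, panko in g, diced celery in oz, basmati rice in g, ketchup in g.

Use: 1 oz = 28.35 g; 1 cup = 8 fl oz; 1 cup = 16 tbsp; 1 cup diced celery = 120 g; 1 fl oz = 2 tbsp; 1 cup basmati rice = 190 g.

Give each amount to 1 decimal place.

Scaling factor: 16/3.
diced carrots: 0.25 cup × 16/3 ≈ 1.3 cup
panko: 1.5 oz × 16/3 × 28.35 g/oz = 226.8 g
diced celery: 2.75 cup × 16/3 × 120 g/cup ÷ 28.35 g/oz ≈ 62.1 oz
basmati rice: (3 cup + 3 tbsp = 3.1875 cup) × 16/3 × 190 g/cup = 3230.0 g
ketchup: 4 oz × 16/3 × 28.35 g/oz = 604.8 g

diced carrots: 1.3 cup; panko: 226.8 g; diced celery: 62.1 oz; basmati rice: 3230.0 g; ketchup: 604.8 g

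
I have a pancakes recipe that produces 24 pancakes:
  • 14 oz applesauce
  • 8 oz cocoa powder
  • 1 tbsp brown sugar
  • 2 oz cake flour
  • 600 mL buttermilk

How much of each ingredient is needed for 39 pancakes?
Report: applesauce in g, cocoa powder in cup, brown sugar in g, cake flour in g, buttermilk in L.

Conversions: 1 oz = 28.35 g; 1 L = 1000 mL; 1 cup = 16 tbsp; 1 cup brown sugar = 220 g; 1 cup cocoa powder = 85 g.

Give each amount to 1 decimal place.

applesauce: 645.0 g; cocoa powder: 4.3 cup; brown sugar: 22.3 g; cake flour: 92.1 g; buttermilk: 1.0 L

Scaling factor: 39/24 = 13/8 = 1.625.
applesauce: 14 oz × 13/8 × 28.35 g/oz ≈ 645.0 g
cocoa powder: 8 oz × 13/8 × 28.35 g/oz ÷ 85 g/cup ≈ 4.3 cup
brown sugar: 1 tbsp × 13/8 ÷ 16 tbsp/cup × 220 g/cup ≈ 22.3 g
cake flour: 2 oz × 13/8 × 28.35 g/oz ≈ 92.1 g
buttermilk: 600 mL × 13/8 ÷ 1000 mL/L ≈ 1.0 L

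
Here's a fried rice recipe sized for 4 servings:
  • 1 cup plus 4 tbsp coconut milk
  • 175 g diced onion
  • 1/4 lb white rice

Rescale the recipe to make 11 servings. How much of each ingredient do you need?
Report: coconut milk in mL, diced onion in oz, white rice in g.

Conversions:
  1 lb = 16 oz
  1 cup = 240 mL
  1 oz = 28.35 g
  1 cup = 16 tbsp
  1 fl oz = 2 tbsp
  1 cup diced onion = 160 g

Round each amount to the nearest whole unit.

Scaling factor: 11/4 = 2.75.
coconut milk: (1 cup + 4 tbsp = 1.25 cup) × 11/4 × 240 mL/cup = 825 mL
diced onion: 175 g × 11/4 ÷ 28.35 g/oz ≈ 17 oz
white rice: 0.25 lb × 11/4 × 16 oz/lb × 28.35 g/oz ≈ 312 g

coconut milk: 825 mL; diced onion: 17 oz; white rice: 312 g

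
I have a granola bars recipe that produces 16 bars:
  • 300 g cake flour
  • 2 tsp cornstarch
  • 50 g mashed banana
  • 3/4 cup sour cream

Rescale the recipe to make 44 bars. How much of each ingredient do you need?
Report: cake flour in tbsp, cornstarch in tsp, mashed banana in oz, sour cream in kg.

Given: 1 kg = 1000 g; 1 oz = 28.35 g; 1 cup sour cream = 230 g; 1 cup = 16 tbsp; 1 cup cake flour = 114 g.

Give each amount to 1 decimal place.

Scaling factor: 44/16 = 11/4 = 2.75.
cake flour: 300 g × 11/4 ÷ 114 g/cup × 16 tbsp/cup ≈ 115.8 tbsp
cornstarch: 2 tsp × 11/4 = 5.5 tsp
mashed banana: 50 g × 11/4 ÷ 28.35 g/oz ≈ 4.9 oz
sour cream: 0.75 cup × 11/4 × 230 g/cup ÷ 1000 g/kg ≈ 0.5 kg

cake flour: 115.8 tbsp; cornstarch: 5.5 tsp; mashed banana: 4.9 oz; sour cream: 0.5 kg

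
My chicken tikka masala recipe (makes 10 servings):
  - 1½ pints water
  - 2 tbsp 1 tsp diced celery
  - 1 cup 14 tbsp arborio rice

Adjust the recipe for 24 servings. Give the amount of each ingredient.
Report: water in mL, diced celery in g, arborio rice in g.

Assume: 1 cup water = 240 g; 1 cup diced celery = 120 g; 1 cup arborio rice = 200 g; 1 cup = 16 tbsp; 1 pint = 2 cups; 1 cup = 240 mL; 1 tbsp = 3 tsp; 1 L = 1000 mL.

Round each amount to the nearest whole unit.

Scaling factor: 24/10 = 12/5 = 2.4.
water: 1.5 pint × 12/5 × 2 cup/pint × 240 mL/cup = 1728 mL
diced celery: (2 tbsp + 1 tsp = 7/3 tbsp) × 12/5 ÷ 16 tbsp/cup × 120 g/cup = 42 g
arborio rice: (1 cup + 14 tbsp = 1.875 cup) × 12/5 × 200 g/cup = 900 g

water: 1728 mL; diced celery: 42 g; arborio rice: 900 g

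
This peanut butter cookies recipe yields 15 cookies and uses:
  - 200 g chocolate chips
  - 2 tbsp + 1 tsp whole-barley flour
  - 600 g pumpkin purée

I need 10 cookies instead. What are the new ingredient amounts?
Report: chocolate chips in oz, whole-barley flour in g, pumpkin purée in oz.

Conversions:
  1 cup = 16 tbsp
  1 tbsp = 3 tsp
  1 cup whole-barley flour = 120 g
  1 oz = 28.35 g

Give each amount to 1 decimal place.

chocolate chips: 4.7 oz; whole-barley flour: 11.7 g; pumpkin purée: 14.1 oz

Scaling factor: 10/15 = 2/3.
chocolate chips: 200 g × 2/3 ÷ 28.35 g/oz ≈ 4.7 oz
whole-barley flour: (2 tbsp + 1 tsp = 7/3 tbsp) × 2/3 ÷ 16 tbsp/cup × 120 g/cup ≈ 11.7 g
pumpkin purée: 600 g × 2/3 ÷ 28.35 g/oz ≈ 14.1 oz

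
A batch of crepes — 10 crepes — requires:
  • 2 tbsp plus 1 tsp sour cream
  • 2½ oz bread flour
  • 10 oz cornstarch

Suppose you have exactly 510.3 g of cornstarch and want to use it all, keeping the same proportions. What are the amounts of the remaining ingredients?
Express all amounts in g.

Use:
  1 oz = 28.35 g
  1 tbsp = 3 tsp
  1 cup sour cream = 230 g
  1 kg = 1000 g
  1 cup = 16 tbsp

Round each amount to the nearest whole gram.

sour cream: 60 g; bread flour: 128 g

The original recipe has 283.5 g of cornstarch, so the scaling factor is 510.3 ÷ 283.5 = 9/5 = 1.8.
sour cream: (2 tbsp + 1 tsp = 7/3 tbsp) × 9/5 ÷ 16 tbsp/cup × 230 g/cup ≈ 60 g
bread flour: 2.5 oz × 9/5 × 28.35 g/oz ≈ 128 g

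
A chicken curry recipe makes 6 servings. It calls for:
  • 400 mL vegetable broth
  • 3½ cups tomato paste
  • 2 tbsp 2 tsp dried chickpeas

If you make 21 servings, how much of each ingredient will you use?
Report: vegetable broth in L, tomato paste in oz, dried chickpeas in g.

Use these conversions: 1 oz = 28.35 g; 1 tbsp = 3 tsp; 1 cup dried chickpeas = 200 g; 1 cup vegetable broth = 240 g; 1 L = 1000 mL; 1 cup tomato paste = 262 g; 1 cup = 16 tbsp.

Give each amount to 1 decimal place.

Scaling factor: 21/6 = 7/2 = 3.5.
vegetable broth: 400 mL × 7/2 ÷ 1000 mL/L = 1.4 L
tomato paste: 3.5 cup × 7/2 × 262 g/cup ÷ 28.35 g/oz ≈ 113.2 oz
dried chickpeas: (2 tbsp + 2 tsp = 8/3 tbsp) × 7/2 ÷ 16 tbsp/cup × 200 g/cup ≈ 116.7 g

vegetable broth: 1.4 L; tomato paste: 113.2 oz; dried chickpeas: 116.7 g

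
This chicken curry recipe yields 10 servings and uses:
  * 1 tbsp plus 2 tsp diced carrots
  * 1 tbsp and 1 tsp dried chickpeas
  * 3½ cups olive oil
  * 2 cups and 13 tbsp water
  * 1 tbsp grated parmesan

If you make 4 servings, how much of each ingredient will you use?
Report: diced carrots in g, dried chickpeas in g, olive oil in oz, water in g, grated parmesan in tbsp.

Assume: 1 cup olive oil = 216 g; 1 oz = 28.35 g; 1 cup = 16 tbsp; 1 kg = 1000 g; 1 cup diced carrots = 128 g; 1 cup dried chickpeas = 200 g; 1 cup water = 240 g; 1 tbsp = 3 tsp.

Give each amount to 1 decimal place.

Scaling factor: 4/10 = 2/5 = 0.4.
diced carrots: (1 tbsp + 2 tsp = 5/3 tbsp) × 2/5 ÷ 16 tbsp/cup × 128 g/cup ≈ 5.3 g
dried chickpeas: (1 tbsp + 1 tsp = 4/3 tbsp) × 2/5 ÷ 16 tbsp/cup × 200 g/cup ≈ 6.7 g
olive oil: 3.5 cup × 2/5 × 216 g/cup ÷ 28.35 g/oz ≈ 10.7 oz
water: (2 cup + 13 tbsp = 2.8125 cup) × 2/5 × 240 g/cup = 270.0 g
grated parmesan: 1 tbsp × 2/5 = 0.4 tbsp

diced carrots: 5.3 g; dried chickpeas: 6.7 g; olive oil: 10.7 oz; water: 270.0 g; grated parmesan: 0.4 tbsp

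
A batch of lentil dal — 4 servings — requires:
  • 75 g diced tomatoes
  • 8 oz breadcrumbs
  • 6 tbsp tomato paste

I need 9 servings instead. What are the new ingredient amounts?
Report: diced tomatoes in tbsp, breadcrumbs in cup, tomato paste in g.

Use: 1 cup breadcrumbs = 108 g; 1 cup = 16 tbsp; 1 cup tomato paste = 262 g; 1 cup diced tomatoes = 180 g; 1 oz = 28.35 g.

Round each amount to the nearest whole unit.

diced tomatoes: 15 tbsp; breadcrumbs: 5 cup; tomato paste: 221 g

Scaling factor: 9/4 = 2.25.
diced tomatoes: 75 g × 9/4 ÷ 180 g/cup × 16 tbsp/cup = 15 tbsp
breadcrumbs: 8 oz × 9/4 × 28.35 g/oz ÷ 108 g/cup ≈ 5 cup
tomato paste: 6 tbsp × 9/4 ÷ 16 tbsp/cup × 262 g/cup ≈ 221 g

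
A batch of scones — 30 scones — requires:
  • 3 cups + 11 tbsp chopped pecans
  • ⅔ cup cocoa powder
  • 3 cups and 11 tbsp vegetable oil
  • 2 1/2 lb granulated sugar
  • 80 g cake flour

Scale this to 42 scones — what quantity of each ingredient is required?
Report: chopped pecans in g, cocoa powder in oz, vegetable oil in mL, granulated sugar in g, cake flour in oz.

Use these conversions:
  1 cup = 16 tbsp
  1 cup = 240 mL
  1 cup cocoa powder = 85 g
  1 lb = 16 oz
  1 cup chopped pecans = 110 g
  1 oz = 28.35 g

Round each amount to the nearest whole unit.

chopped pecans: 568 g; cocoa powder: 3 oz; vegetable oil: 1239 mL; granulated sugar: 1588 g; cake flour: 4 oz

Scaling factor: 42/30 = 7/5 = 1.4.
chopped pecans: (3 cup + 11 tbsp = 3.6875 cup) × 7/5 × 110 g/cup ≈ 568 g
cocoa powder: 2/3 cup × 7/5 × 85 g/cup ÷ 28.35 g/oz ≈ 3 oz
vegetable oil: (3 cup + 11 tbsp = 3.6875 cup) × 7/5 × 240 mL/cup = 1239 mL
granulated sugar: 2.5 lb × 7/5 × 16 oz/lb × 28.35 g/oz ≈ 1588 g
cake flour: 80 g × 7/5 ÷ 28.35 g/oz ≈ 4 oz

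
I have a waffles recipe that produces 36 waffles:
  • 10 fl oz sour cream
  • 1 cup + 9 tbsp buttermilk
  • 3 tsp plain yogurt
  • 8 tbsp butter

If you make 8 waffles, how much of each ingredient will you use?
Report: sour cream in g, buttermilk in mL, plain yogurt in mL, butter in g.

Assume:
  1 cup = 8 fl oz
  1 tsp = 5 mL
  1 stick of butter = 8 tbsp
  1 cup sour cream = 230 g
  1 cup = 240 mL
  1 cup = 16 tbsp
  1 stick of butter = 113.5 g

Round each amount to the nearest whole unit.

sour cream: 64 g; buttermilk: 83 mL; plain yogurt: 3 mL; butter: 25 g

Scaling factor: 8/36 = 2/9.
sour cream: 10 fl oz × 2/9 ÷ 8 fl oz/cup × 230 g/cup ≈ 64 g
buttermilk: (1 cup + 9 tbsp = 1.5625 cup) × 2/9 × 240 mL/cup ≈ 83 mL
plain yogurt: 3 tsp × 2/9 × 5 mL/tsp ≈ 3 mL
butter: 8 tbsp × 2/9 ÷ 8 tbsp/stick × 113.5 g/stick ≈ 25 g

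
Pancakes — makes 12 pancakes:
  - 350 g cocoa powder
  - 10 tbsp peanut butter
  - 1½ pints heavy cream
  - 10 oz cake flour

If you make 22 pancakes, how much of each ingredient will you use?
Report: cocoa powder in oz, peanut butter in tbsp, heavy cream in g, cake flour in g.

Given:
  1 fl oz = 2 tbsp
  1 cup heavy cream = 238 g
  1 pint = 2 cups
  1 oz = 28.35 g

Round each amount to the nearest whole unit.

cocoa powder: 23 oz; peanut butter: 18 tbsp; heavy cream: 1309 g; cake flour: 520 g

Scaling factor: 22/12 = 11/6.
cocoa powder: 350 g × 11/6 ÷ 28.35 g/oz ≈ 23 oz
peanut butter: 10 tbsp × 11/6 ≈ 18 tbsp
heavy cream: 1.5 pint × 11/6 × 2 cup/pint × 238 g/cup = 1309 g
cake flour: 10 oz × 11/6 × 28.35 g/oz ≈ 520 g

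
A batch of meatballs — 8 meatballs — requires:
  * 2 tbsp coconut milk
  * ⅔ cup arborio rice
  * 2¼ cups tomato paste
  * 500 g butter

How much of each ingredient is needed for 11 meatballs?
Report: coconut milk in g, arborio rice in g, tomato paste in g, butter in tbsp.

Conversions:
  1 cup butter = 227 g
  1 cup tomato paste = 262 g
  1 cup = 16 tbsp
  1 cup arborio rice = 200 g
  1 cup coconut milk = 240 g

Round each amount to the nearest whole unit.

Scaling factor: 11/8 = 1.375.
coconut milk: 2 tbsp × 11/8 ÷ 16 tbsp/cup × 240 g/cup ≈ 41 g
arborio rice: 2/3 cup × 11/8 × 200 g/cup ≈ 183 g
tomato paste: 2.25 cup × 11/8 × 262 g/cup ≈ 811 g
butter: 500 g × 11/8 ÷ 227 g/cup × 16 tbsp/cup ≈ 48 tbsp

coconut milk: 41 g; arborio rice: 183 g; tomato paste: 811 g; butter: 48 tbsp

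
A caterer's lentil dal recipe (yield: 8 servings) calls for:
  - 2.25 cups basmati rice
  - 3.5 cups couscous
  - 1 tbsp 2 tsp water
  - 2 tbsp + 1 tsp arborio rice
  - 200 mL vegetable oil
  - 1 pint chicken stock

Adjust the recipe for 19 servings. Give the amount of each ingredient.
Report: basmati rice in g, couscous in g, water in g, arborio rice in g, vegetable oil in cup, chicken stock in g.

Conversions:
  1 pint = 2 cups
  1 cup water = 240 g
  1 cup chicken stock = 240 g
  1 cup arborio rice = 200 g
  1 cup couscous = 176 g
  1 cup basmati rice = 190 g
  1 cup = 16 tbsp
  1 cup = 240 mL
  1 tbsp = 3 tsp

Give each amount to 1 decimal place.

basmati rice: 1015.3 g; couscous: 1463.0 g; water: 59.4 g; arborio rice: 69.3 g; vegetable oil: 2.0 cup; chicken stock: 1140.0 g

Scaling factor: 19/8 = 2.375.
basmati rice: 2.25 cup × 19/8 × 190 g/cup ≈ 1015.3 g
couscous: 3.5 cup × 19/8 × 176 g/cup = 1463.0 g
water: (1 tbsp + 2 tsp = 5/3 tbsp) × 19/8 ÷ 16 tbsp/cup × 240 g/cup ≈ 59.4 g
arborio rice: (2 tbsp + 1 tsp = 7/3 tbsp) × 19/8 ÷ 16 tbsp/cup × 200 g/cup ≈ 69.3 g
vegetable oil: 200 mL × 19/8 ÷ 240 mL/cup ≈ 2.0 cup
chicken stock: 1 pint × 19/8 × 2 cup/pint × 240 g/cup = 1140.0 g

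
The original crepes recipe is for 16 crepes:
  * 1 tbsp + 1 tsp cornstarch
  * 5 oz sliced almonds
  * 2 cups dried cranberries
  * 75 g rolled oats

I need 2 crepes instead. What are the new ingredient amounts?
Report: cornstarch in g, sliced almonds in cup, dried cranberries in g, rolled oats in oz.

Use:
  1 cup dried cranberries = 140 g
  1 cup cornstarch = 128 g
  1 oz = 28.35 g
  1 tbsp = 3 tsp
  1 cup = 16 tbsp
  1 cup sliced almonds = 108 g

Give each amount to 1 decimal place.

cornstarch: 1.3 g; sliced almonds: 0.2 cup; dried cranberries: 35.0 g; rolled oats: 0.3 oz

Scaling factor: 2/16 = 1/8 = 0.125.
cornstarch: (1 tbsp + 1 tsp = 4/3 tbsp) × 1/8 ÷ 16 tbsp/cup × 128 g/cup ≈ 1.3 g
sliced almonds: 5 oz × 1/8 × 28.35 g/oz ÷ 108 g/cup ≈ 0.2 cup
dried cranberries: 2 cup × 1/8 × 140 g/cup = 35.0 g
rolled oats: 75 g × 1/8 ÷ 28.35 g/oz ≈ 0.3 oz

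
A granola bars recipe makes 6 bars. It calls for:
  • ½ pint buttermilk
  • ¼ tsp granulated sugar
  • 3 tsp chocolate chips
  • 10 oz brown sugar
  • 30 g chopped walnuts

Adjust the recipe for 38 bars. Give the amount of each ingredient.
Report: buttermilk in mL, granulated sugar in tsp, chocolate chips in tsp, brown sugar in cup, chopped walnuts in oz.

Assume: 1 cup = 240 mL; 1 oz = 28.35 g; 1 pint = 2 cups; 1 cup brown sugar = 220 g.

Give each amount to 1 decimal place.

Scaling factor: 38/6 = 19/3.
buttermilk: 0.5 pint × 19/3 × 2 cup/pint × 240 mL/cup = 1520.0 mL
granulated sugar: 0.25 tsp × 19/3 ≈ 1.6 tsp
chocolate chips: 3 tsp × 19/3 = 19.0 tsp
brown sugar: 10 oz × 19/3 × 28.35 g/oz ÷ 220 g/cup ≈ 8.2 cup
chopped walnuts: 30 g × 19/3 ÷ 28.35 g/oz ≈ 6.7 oz

buttermilk: 1520.0 mL; granulated sugar: 1.6 tsp; chocolate chips: 19.0 tsp; brown sugar: 8.2 cup; chopped walnuts: 6.7 oz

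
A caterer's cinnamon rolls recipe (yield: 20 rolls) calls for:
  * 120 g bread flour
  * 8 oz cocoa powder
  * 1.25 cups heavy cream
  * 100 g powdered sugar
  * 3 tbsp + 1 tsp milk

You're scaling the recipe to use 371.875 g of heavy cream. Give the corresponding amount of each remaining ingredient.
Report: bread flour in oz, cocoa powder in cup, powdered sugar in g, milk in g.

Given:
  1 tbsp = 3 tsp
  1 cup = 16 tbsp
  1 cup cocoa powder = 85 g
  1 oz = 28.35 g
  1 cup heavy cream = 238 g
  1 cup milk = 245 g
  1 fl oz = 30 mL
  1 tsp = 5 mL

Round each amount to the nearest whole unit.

bread flour: 5 oz; cocoa powder: 3 cup; powdered sugar: 125 g; milk: 64 g

The original recipe has 297.5 g of heavy cream, so the scaling factor is 371.875 ÷ 297.5 = 5/4 = 1.25.
bread flour: 120 g × 5/4 ÷ 28.35 g/oz ≈ 5 oz
cocoa powder: 8 oz × 5/4 × 28.35 g/oz ÷ 85 g/cup ≈ 3 cup
powdered sugar: 100 g × 5/4 = 125 g
milk: (3 tbsp + 1 tsp = 10/3 tbsp) × 5/4 ÷ 16 tbsp/cup × 245 g/cup ≈ 64 g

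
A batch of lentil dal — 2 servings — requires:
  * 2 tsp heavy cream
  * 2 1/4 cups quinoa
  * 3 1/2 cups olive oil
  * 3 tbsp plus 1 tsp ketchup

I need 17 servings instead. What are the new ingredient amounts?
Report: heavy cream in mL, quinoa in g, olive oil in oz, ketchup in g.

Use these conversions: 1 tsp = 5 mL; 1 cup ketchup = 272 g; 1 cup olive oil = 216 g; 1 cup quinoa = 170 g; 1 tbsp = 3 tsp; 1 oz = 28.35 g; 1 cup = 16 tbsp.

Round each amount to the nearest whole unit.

Scaling factor: 17/2 = 8.5.
heavy cream: 2 tsp × 17/2 × 5 mL/tsp = 85 mL
quinoa: 2.25 cup × 17/2 × 170 g/cup ≈ 3251 g
olive oil: 3.5 cup × 17/2 × 216 g/cup ÷ 28.35 g/oz ≈ 227 oz
ketchup: (3 tbsp + 1 tsp = 10/3 tbsp) × 17/2 ÷ 16 tbsp/cup × 272 g/cup ≈ 482 g

heavy cream: 85 mL; quinoa: 3251 g; olive oil: 227 oz; ketchup: 482 g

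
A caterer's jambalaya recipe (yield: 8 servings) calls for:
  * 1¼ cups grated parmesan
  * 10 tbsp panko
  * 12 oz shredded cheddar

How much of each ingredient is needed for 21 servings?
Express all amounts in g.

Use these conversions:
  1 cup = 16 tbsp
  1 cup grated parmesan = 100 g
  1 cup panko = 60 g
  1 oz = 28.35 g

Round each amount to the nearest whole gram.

Scaling factor: 21/8 = 2.625.
grated parmesan: 1.25 cup × 21/8 × 100 g/cup ≈ 328 g
panko: 10 tbsp × 21/8 ÷ 16 tbsp/cup × 60 g/cup ≈ 98 g
shredded cheddar: 12 oz × 21/8 × 28.35 g/oz ≈ 893 g

grated parmesan: 328 g; panko: 98 g; shredded cheddar: 893 g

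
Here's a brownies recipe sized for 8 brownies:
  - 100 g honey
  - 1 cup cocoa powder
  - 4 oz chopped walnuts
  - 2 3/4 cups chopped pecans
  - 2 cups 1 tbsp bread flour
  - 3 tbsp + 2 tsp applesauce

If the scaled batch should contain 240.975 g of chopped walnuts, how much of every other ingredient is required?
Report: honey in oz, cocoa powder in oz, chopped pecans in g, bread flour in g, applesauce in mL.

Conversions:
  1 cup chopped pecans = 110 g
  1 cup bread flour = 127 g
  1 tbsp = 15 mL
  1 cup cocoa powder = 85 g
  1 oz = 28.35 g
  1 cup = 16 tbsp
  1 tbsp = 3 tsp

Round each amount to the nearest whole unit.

honey: 7 oz; cocoa powder: 6 oz; chopped pecans: 643 g; bread flour: 557 g; applesauce: 117 mL

The original recipe has 113.4 g of chopped walnuts, so the scaling factor is 240.975 ÷ 113.4 = 17/8 = 2.125.
honey: 100 g × 17/8 ÷ 28.35 g/oz ≈ 7 oz
cocoa powder: 1 cup × 17/8 × 85 g/cup ÷ 28.35 g/oz ≈ 6 oz
chopped pecans: 2.75 cup × 17/8 × 110 g/cup ≈ 643 g
bread flour: (2 cup + 1 tbsp = 2.0625 cup) × 17/8 × 127 g/cup ≈ 557 g
applesauce: (3 tbsp + 2 tsp = 11/3 tbsp) × 17/8 × 15 mL/tbsp ≈ 117 mL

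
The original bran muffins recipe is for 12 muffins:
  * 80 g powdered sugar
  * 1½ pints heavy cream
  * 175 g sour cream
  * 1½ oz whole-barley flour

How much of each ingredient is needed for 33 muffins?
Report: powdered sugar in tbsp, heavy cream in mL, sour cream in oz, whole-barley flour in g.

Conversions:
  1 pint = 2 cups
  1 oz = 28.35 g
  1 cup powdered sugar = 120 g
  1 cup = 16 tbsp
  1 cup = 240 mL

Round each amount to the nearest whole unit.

Scaling factor: 33/12 = 11/4 = 2.75.
powdered sugar: 80 g × 11/4 ÷ 120 g/cup × 16 tbsp/cup ≈ 29 tbsp
heavy cream: 1.5 pint × 11/4 × 2 cup/pint × 240 mL/cup = 1980 mL
sour cream: 175 g × 11/4 ÷ 28.35 g/oz ≈ 17 oz
whole-barley flour: 1.5 oz × 11/4 × 28.35 g/oz ≈ 117 g

powdered sugar: 29 tbsp; heavy cream: 1980 mL; sour cream: 17 oz; whole-barley flour: 117 g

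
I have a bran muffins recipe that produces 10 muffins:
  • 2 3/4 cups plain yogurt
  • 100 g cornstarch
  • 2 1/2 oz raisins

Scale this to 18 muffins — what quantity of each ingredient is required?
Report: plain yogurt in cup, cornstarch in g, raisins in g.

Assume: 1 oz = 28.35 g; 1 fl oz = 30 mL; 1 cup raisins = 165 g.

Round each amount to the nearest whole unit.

Scaling factor: 18/10 = 9/5 = 1.8.
plain yogurt: 2.75 cup × 9/5 ≈ 5 cup
cornstarch: 100 g × 9/5 = 180 g
raisins: 2.5 oz × 9/5 × 28.35 g/oz ≈ 128 g

plain yogurt: 5 cup; cornstarch: 180 g; raisins: 128 g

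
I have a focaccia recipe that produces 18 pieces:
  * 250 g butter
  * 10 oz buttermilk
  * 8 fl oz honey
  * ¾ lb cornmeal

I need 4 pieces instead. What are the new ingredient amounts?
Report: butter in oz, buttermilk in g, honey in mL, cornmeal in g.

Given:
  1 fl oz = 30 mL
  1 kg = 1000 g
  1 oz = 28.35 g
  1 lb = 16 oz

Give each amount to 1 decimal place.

Scaling factor: 4/18 = 2/9.
butter: 250 g × 2/9 ÷ 28.35 g/oz ≈ 2.0 oz
buttermilk: 10 oz × 2/9 × 28.35 g/oz = 63.0 g
honey: 8 fl oz × 2/9 × 30 mL/fl oz ≈ 53.3 mL
cornmeal: 0.75 lb × 2/9 × 16 oz/lb × 28.35 g/oz = 75.6 g

butter: 2.0 oz; buttermilk: 63.0 g; honey: 53.3 mL; cornmeal: 75.6 g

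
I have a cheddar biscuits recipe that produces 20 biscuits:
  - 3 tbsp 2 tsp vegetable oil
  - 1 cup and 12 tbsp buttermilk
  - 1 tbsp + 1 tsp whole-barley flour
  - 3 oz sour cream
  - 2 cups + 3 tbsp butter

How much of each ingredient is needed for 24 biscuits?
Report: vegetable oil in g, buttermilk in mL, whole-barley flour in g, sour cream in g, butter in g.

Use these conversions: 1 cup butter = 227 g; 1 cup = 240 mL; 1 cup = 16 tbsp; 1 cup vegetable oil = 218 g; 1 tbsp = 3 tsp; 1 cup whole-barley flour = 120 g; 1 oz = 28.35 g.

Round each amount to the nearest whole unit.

vegetable oil: 60 g; buttermilk: 504 mL; whole-barley flour: 12 g; sour cream: 102 g; butter: 596 g

Scaling factor: 24/20 = 6/5 = 1.2.
vegetable oil: (3 tbsp + 2 tsp = 11/3 tbsp) × 6/5 ÷ 16 tbsp/cup × 218 g/cup ≈ 60 g
buttermilk: (1 cup + 12 tbsp = 1.75 cup) × 6/5 × 240 mL/cup = 504 mL
whole-barley flour: (1 tbsp + 1 tsp = 4/3 tbsp) × 6/5 ÷ 16 tbsp/cup × 120 g/cup = 12 g
sour cream: 3 oz × 6/5 × 28.35 g/oz ≈ 102 g
butter: (2 cup + 3 tbsp = 2.1875 cup) × 6/5 × 227 g/cup ≈ 596 g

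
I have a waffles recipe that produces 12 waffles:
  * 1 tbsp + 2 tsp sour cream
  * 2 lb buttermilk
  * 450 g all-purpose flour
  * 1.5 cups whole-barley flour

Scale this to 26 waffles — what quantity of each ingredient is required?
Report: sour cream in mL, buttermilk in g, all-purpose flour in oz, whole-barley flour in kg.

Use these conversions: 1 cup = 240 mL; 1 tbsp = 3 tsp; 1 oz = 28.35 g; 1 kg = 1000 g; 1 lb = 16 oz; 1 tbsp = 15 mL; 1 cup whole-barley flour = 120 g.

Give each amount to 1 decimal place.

Scaling factor: 26/12 = 13/6.
sour cream: (1 tbsp + 2 tsp = 5/3 tbsp) × 13/6 × 15 mL/tbsp ≈ 54.2 mL
buttermilk: 2 lb × 13/6 × 16 oz/lb × 28.35 g/oz = 1965.6 g
all-purpose flour: 450 g × 13/6 ÷ 28.35 g/oz ≈ 34.4 oz
whole-barley flour: 1.5 cup × 13/6 × 120 g/cup ÷ 1000 g/kg ≈ 0.4 kg

sour cream: 54.2 mL; buttermilk: 1965.6 g; all-purpose flour: 34.4 oz; whole-barley flour: 0.4 kg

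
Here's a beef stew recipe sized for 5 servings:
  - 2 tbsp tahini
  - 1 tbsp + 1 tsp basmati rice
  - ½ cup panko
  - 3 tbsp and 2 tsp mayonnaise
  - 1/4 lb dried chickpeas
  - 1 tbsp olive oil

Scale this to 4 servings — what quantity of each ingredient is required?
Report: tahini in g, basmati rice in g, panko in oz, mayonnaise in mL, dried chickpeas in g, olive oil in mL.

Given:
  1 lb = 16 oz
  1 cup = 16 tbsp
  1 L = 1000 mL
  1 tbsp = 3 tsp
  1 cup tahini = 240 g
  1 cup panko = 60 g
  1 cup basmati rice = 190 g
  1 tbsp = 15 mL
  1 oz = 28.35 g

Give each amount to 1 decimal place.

tahini: 24.0 g; basmati rice: 12.7 g; panko: 0.8 oz; mayonnaise: 44.0 mL; dried chickpeas: 90.7 g; olive oil: 12.0 mL

Scaling factor: 4/5 = 0.8.
tahini: 2 tbsp × 4/5 ÷ 16 tbsp/cup × 240 g/cup = 24.0 g
basmati rice: (1 tbsp + 1 tsp = 4/3 tbsp) × 4/5 ÷ 16 tbsp/cup × 190 g/cup ≈ 12.7 g
panko: 0.5 cup × 4/5 × 60 g/cup ÷ 28.35 g/oz ≈ 0.8 oz
mayonnaise: (3 tbsp + 2 tsp = 11/3 tbsp) × 4/5 × 15 mL/tbsp = 44.0 mL
dried chickpeas: 0.25 lb × 4/5 × 16 oz/lb × 28.35 g/oz ≈ 90.7 g
olive oil: 1 tbsp × 4/5 × 15 mL/tbsp = 12.0 mL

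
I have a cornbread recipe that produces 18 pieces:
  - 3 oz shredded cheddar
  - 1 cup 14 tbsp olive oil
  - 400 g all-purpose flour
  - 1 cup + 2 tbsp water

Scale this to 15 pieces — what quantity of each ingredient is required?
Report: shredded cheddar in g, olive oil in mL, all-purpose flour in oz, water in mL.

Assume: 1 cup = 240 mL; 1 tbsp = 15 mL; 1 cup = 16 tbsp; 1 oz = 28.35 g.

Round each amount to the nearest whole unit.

Scaling factor: 15/18 = 5/6.
shredded cheddar: 3 oz × 5/6 × 28.35 g/oz ≈ 71 g
olive oil: (1 cup + 14 tbsp = 1.875 cup) × 5/6 × 240 mL/cup = 375 mL
all-purpose flour: 400 g × 5/6 ÷ 28.35 g/oz ≈ 12 oz
water: (1 cup + 2 tbsp = 1.125 cup) × 5/6 × 240 mL/cup = 225 mL

shredded cheddar: 71 g; olive oil: 375 mL; all-purpose flour: 12 oz; water: 225 mL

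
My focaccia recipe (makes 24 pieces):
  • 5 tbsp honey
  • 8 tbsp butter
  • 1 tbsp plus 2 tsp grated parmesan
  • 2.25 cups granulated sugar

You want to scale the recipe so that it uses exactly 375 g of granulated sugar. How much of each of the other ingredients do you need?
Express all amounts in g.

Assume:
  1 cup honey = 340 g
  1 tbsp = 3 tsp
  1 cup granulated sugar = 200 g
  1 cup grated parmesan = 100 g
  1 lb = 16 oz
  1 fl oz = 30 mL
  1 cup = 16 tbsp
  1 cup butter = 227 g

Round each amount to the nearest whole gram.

The original recipe has 450 g of granulated sugar, so the scaling factor is 375 ÷ 450 = 5/6.
honey: 5 tbsp × 5/6 ÷ 16 tbsp/cup × 340 g/cup ≈ 89 g
butter: 8 tbsp × 5/6 ÷ 16 tbsp/cup × 227 g/cup ≈ 95 g
grated parmesan: (1 tbsp + 2 tsp = 5/3 tbsp) × 5/6 ÷ 16 tbsp/cup × 100 g/cup ≈ 9 g

honey: 89 g; butter: 95 g; grated parmesan: 9 g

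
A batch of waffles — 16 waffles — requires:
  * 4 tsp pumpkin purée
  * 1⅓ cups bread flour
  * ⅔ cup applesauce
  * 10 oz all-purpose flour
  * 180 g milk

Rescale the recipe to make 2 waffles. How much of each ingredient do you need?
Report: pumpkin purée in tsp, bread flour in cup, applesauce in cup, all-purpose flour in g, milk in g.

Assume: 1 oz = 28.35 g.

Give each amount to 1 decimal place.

pumpkin purée: 0.5 tsp; bread flour: 0.2 cup; applesauce: 0.1 cup; all-purpose flour: 35.4 g; milk: 22.5 g

Scaling factor: 2/16 = 1/8 = 0.125.
pumpkin purée: 4 tsp × 1/8 = 0.5 tsp
bread flour: 4/3 cup × 1/8 ≈ 0.2 cup
applesauce: 2/3 cup × 1/8 ≈ 0.1 cup
all-purpose flour: 10 oz × 1/8 × 28.35 g/oz ≈ 35.4 g
milk: 180 g × 1/8 = 22.5 g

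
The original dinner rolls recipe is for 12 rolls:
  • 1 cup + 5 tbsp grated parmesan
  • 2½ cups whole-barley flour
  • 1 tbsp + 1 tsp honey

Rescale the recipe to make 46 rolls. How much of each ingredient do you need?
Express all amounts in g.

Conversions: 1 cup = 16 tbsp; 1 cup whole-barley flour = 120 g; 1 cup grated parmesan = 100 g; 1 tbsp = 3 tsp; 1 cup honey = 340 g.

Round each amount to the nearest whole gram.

Scaling factor: 46/12 = 23/6.
grated parmesan: (1 cup + 5 tbsp = 1.3125 cup) × 23/6 × 100 g/cup ≈ 503 g
whole-barley flour: 2.5 cup × 23/6 × 120 g/cup = 1150 g
honey: (1 tbsp + 1 tsp = 4/3 tbsp) × 23/6 ÷ 16 tbsp/cup × 340 g/cup ≈ 109 g

grated parmesan: 503 g; whole-barley flour: 1150 g; honey: 109 g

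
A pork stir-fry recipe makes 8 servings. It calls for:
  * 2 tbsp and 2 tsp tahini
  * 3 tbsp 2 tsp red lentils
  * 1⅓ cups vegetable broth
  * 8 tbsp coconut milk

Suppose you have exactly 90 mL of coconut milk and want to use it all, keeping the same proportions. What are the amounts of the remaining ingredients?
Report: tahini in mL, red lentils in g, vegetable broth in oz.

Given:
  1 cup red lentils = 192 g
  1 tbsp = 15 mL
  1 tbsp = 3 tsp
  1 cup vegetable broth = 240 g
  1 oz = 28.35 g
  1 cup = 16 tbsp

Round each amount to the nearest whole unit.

The original recipe has 120 mL of coconut milk, so the scaling factor is 90 ÷ 120 = 3/4 = 0.75.
tahini: (2 tbsp + 2 tsp = 8/3 tbsp) × 3/4 × 15 mL/tbsp = 30 mL
red lentils: (3 tbsp + 2 tsp = 11/3 tbsp) × 3/4 ÷ 16 tbsp/cup × 192 g/cup = 33 g
vegetable broth: 4/3 cup × 3/4 × 240 g/cup ÷ 28.35 g/oz ≈ 8 oz

tahini: 30 mL; red lentils: 33 g; vegetable broth: 8 oz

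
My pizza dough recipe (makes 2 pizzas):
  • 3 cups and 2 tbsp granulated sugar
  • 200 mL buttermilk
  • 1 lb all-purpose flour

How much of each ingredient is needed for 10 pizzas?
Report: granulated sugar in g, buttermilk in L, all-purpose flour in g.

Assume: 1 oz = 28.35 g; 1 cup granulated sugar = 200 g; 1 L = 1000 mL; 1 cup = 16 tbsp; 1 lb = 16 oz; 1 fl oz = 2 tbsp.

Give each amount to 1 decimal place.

granulated sugar: 3125.0 g; buttermilk: 1.0 L; all-purpose flour: 2268.0 g

Scaling factor: 10/2 = 5.
granulated sugar: (3 cup + 2 tbsp = 3.125 cup) × 5 × 200 g/cup = 3125.0 g
buttermilk: 200 mL × 5 ÷ 1000 mL/L = 1.0 L
all-purpose flour: 1 lb × 5 × 16 oz/lb × 28.35 g/oz = 2268.0 g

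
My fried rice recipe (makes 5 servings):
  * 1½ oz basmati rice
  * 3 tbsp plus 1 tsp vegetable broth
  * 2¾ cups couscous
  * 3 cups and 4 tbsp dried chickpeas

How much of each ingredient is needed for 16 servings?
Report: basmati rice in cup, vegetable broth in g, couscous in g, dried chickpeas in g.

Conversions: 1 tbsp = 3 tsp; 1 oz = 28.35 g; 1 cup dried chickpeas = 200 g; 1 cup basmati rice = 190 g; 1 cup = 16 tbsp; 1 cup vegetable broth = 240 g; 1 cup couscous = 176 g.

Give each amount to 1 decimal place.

Scaling factor: 16/5 = 3.2.
basmati rice: 1.5 oz × 16/5 × 28.35 g/oz ÷ 190 g/cup ≈ 0.7 cup
vegetable broth: (3 tbsp + 1 tsp = 10/3 tbsp) × 16/5 ÷ 16 tbsp/cup × 240 g/cup = 160.0 g
couscous: 2.75 cup × 16/5 × 176 g/cup = 1548.8 g
dried chickpeas: (3 cup + 4 tbsp = 3.25 cup) × 16/5 × 200 g/cup = 2080.0 g

basmati rice: 0.7 cup; vegetable broth: 160.0 g; couscous: 1548.8 g; dried chickpeas: 2080.0 g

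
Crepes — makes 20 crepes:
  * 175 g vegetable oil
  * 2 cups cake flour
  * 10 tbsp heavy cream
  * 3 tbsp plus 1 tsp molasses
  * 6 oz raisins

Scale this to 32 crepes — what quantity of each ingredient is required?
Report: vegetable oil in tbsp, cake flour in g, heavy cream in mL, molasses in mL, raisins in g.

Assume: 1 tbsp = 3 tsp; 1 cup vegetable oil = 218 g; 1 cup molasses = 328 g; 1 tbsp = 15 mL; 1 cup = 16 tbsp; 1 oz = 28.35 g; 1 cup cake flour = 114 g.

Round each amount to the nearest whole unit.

Scaling factor: 32/20 = 8/5 = 1.6.
vegetable oil: 175 g × 8/5 ÷ 218 g/cup × 16 tbsp/cup ≈ 21 tbsp
cake flour: 2 cup × 8/5 × 114 g/cup ≈ 365 g
heavy cream: 10 tbsp × 8/5 × 15 mL/tbsp = 240 mL
molasses: (3 tbsp + 1 tsp = 10/3 tbsp) × 8/5 × 15 mL/tbsp = 80 mL
raisins: 6 oz × 8/5 × 28.35 g/oz ≈ 272 g

vegetable oil: 21 tbsp; cake flour: 365 g; heavy cream: 240 mL; molasses: 80 mL; raisins: 272 g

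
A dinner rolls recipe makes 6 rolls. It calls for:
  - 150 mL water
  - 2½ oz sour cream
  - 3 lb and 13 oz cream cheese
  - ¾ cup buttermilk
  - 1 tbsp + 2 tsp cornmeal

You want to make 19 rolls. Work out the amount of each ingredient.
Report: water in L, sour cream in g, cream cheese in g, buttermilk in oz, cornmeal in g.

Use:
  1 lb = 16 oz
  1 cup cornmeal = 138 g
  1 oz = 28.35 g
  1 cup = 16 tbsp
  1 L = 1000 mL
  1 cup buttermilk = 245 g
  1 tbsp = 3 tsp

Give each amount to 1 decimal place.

water: 0.5 L; sour cream: 224.4 g; cream cheese: 5476.3 g; buttermilk: 20.5 oz; cornmeal: 45.5 g

Scaling factor: 19/6.
water: 150 mL × 19/6 ÷ 1000 mL/L ≈ 0.5 L
sour cream: 2.5 oz × 19/6 × 28.35 g/oz ≈ 224.4 g
cream cheese: (3 lb + 13 oz = 3.8125 lb) × 19/6 × 16 oz/lb × 28.35 g/oz ≈ 5476.3 g
buttermilk: 0.75 cup × 19/6 × 245 g/cup ÷ 28.35 g/oz ≈ 20.5 oz
cornmeal: (1 tbsp + 2 tsp = 5/3 tbsp) × 19/6 ÷ 16 tbsp/cup × 138 g/cup ≈ 45.5 g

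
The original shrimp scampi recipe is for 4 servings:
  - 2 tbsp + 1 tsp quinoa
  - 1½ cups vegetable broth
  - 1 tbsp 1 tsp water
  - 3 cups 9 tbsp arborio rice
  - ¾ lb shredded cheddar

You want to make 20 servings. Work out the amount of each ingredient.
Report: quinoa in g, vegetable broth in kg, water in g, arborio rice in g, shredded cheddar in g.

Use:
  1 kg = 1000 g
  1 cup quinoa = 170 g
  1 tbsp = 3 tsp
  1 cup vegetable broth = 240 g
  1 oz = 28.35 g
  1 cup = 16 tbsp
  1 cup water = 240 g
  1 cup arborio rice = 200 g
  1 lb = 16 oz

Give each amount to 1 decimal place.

quinoa: 124.0 g; vegetable broth: 1.8 kg; water: 100.0 g; arborio rice: 3562.5 g; shredded cheddar: 1701.0 g

Scaling factor: 20/4 = 5.
quinoa: (2 tbsp + 1 tsp = 7/3 tbsp) × 5 ÷ 16 tbsp/cup × 170 g/cup ≈ 124.0 g
vegetable broth: 1.5 cup × 5 × 240 g/cup ÷ 1000 g/kg = 1.8 kg
water: (1 tbsp + 1 tsp = 4/3 tbsp) × 5 ÷ 16 tbsp/cup × 240 g/cup = 100.0 g
arborio rice: (3 cup + 9 tbsp = 3.5625 cup) × 5 × 200 g/cup = 3562.5 g
shredded cheddar: 0.75 lb × 5 × 16 oz/lb × 28.35 g/oz = 1701.0 g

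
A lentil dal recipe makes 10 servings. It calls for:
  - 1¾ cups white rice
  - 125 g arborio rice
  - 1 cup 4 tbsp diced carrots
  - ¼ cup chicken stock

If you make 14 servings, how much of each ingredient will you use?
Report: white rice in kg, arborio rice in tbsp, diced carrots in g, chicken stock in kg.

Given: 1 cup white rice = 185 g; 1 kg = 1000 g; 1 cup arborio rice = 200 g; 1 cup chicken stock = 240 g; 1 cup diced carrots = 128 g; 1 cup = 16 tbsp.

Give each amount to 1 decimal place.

Scaling factor: 14/10 = 7/5 = 1.4.
white rice: 1.75 cup × 7/5 × 185 g/cup ÷ 1000 g/kg ≈ 0.5 kg
arborio rice: 125 g × 7/5 ÷ 200 g/cup × 16 tbsp/cup = 14.0 tbsp
diced carrots: (1 cup + 4 tbsp = 1.25 cup) × 7/5 × 128 g/cup = 224.0 g
chicken stock: 0.25 cup × 7/5 × 240 g/cup ÷ 1000 g/kg ≈ 0.1 kg

white rice: 0.5 kg; arborio rice: 14.0 tbsp; diced carrots: 224.0 g; chicken stock: 0.1 kg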